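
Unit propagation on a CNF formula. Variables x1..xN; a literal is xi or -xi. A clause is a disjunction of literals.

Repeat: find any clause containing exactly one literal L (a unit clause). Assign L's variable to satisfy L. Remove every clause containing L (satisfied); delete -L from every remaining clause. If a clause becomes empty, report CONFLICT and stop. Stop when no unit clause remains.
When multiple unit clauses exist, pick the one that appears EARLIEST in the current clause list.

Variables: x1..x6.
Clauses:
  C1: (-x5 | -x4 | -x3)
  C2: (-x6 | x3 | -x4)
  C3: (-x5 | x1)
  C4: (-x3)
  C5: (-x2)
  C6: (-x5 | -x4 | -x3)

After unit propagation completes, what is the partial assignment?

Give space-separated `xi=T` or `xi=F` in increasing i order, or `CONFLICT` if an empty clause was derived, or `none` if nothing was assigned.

Answer: x2=F x3=F

Derivation:
unit clause [-3] forces x3=F; simplify:
  drop 3 from [-6, 3, -4] -> [-6, -4]
  satisfied 3 clause(s); 3 remain; assigned so far: [3]
unit clause [-2] forces x2=F; simplify:
  satisfied 1 clause(s); 2 remain; assigned so far: [2, 3]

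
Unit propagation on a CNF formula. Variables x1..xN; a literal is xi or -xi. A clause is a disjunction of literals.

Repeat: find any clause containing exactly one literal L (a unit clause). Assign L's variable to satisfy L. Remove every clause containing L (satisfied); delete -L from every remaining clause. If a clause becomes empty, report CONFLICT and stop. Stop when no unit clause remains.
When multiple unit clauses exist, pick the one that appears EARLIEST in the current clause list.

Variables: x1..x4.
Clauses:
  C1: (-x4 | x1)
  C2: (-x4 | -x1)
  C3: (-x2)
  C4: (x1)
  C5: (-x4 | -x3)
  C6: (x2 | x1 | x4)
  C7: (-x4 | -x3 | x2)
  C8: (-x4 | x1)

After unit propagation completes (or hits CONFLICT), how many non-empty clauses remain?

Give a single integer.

Answer: 0

Derivation:
unit clause [-2] forces x2=F; simplify:
  drop 2 from [2, 1, 4] -> [1, 4]
  drop 2 from [-4, -3, 2] -> [-4, -3]
  satisfied 1 clause(s); 7 remain; assigned so far: [2]
unit clause [1] forces x1=T; simplify:
  drop -1 from [-4, -1] -> [-4]
  satisfied 4 clause(s); 3 remain; assigned so far: [1, 2]
unit clause [-4] forces x4=F; simplify:
  satisfied 3 clause(s); 0 remain; assigned so far: [1, 2, 4]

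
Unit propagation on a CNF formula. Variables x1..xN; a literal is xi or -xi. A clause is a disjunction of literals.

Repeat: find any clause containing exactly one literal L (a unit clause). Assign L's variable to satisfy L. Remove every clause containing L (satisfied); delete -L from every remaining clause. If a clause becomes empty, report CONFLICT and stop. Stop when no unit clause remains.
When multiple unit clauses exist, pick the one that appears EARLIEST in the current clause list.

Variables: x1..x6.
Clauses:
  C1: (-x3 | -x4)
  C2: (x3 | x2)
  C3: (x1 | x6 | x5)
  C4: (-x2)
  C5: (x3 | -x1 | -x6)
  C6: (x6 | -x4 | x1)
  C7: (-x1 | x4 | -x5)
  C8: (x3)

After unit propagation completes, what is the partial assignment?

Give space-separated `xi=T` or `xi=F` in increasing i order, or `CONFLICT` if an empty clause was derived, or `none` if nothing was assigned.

Answer: x2=F x3=T x4=F

Derivation:
unit clause [-2] forces x2=F; simplify:
  drop 2 from [3, 2] -> [3]
  satisfied 1 clause(s); 7 remain; assigned so far: [2]
unit clause [3] forces x3=T; simplify:
  drop -3 from [-3, -4] -> [-4]
  satisfied 3 clause(s); 4 remain; assigned so far: [2, 3]
unit clause [-4] forces x4=F; simplify:
  drop 4 from [-1, 4, -5] -> [-1, -5]
  satisfied 2 clause(s); 2 remain; assigned so far: [2, 3, 4]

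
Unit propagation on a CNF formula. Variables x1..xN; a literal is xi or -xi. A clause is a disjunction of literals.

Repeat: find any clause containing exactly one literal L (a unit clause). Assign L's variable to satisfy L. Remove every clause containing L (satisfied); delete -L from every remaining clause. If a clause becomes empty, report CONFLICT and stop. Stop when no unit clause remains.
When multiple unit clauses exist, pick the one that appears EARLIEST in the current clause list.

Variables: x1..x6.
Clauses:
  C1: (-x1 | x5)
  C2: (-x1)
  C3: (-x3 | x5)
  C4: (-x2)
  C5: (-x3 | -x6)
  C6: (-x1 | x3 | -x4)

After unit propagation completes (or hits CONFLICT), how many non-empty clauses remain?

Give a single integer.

Answer: 2

Derivation:
unit clause [-1] forces x1=F; simplify:
  satisfied 3 clause(s); 3 remain; assigned so far: [1]
unit clause [-2] forces x2=F; simplify:
  satisfied 1 clause(s); 2 remain; assigned so far: [1, 2]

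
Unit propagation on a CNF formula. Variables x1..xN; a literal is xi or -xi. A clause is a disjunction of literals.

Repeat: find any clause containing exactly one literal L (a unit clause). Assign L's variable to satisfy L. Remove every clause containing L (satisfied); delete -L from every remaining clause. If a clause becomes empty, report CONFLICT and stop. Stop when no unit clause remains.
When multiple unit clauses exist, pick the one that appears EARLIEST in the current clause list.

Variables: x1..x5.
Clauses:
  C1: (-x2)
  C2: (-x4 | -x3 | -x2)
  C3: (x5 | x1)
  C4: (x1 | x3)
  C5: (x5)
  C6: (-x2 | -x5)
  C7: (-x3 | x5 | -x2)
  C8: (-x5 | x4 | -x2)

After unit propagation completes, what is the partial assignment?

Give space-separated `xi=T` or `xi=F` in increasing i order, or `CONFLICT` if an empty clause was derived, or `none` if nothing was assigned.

unit clause [-2] forces x2=F; simplify:
  satisfied 5 clause(s); 3 remain; assigned so far: [2]
unit clause [5] forces x5=T; simplify:
  satisfied 2 clause(s); 1 remain; assigned so far: [2, 5]

Answer: x2=F x5=T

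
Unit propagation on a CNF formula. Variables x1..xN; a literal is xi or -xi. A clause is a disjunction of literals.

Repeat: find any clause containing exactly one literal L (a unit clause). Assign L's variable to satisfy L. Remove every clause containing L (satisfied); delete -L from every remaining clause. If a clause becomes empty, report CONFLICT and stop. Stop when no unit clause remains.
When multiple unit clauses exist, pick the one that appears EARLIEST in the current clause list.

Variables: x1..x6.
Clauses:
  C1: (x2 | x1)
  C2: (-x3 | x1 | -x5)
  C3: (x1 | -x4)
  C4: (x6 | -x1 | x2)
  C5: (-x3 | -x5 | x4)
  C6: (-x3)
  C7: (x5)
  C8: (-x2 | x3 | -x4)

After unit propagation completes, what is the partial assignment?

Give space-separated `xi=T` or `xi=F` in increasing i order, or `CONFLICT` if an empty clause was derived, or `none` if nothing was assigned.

unit clause [-3] forces x3=F; simplify:
  drop 3 from [-2, 3, -4] -> [-2, -4]
  satisfied 3 clause(s); 5 remain; assigned so far: [3]
unit clause [5] forces x5=T; simplify:
  satisfied 1 clause(s); 4 remain; assigned so far: [3, 5]

Answer: x3=F x5=T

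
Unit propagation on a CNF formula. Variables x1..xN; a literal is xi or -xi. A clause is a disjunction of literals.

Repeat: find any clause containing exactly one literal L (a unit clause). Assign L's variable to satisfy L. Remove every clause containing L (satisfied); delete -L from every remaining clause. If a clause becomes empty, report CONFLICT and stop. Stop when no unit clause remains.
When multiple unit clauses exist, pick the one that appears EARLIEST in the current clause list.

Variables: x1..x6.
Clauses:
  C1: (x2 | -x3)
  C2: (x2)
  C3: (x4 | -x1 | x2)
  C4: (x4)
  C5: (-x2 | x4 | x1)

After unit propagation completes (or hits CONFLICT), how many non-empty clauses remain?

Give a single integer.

unit clause [2] forces x2=T; simplify:
  drop -2 from [-2, 4, 1] -> [4, 1]
  satisfied 3 clause(s); 2 remain; assigned so far: [2]
unit clause [4] forces x4=T; simplify:
  satisfied 2 clause(s); 0 remain; assigned so far: [2, 4]

Answer: 0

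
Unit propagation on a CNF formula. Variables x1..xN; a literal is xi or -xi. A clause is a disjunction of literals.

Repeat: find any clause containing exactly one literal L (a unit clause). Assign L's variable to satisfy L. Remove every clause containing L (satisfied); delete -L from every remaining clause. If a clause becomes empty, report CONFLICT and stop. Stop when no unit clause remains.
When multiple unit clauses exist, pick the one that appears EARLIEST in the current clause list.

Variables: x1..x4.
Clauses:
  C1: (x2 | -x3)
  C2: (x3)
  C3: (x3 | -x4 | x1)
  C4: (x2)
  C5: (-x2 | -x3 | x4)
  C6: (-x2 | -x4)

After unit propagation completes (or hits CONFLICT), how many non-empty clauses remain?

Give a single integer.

unit clause [3] forces x3=T; simplify:
  drop -3 from [2, -3] -> [2]
  drop -3 from [-2, -3, 4] -> [-2, 4]
  satisfied 2 clause(s); 4 remain; assigned so far: [3]
unit clause [2] forces x2=T; simplify:
  drop -2 from [-2, 4] -> [4]
  drop -2 from [-2, -4] -> [-4]
  satisfied 2 clause(s); 2 remain; assigned so far: [2, 3]
unit clause [4] forces x4=T; simplify:
  drop -4 from [-4] -> [] (empty!)
  satisfied 1 clause(s); 1 remain; assigned so far: [2, 3, 4]
CONFLICT (empty clause)

Answer: 0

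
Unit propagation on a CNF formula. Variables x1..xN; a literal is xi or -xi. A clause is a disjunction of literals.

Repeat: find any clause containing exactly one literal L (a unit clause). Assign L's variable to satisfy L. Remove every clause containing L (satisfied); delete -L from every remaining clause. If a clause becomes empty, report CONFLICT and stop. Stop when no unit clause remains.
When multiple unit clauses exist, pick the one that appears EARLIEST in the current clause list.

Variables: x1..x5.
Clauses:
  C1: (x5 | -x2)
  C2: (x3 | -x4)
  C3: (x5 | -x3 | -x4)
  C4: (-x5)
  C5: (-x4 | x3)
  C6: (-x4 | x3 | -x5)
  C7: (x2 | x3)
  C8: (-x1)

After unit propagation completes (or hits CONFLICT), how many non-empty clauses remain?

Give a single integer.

unit clause [-5] forces x5=F; simplify:
  drop 5 from [5, -2] -> [-2]
  drop 5 from [5, -3, -4] -> [-3, -4]
  satisfied 2 clause(s); 6 remain; assigned so far: [5]
unit clause [-2] forces x2=F; simplify:
  drop 2 from [2, 3] -> [3]
  satisfied 1 clause(s); 5 remain; assigned so far: [2, 5]
unit clause [3] forces x3=T; simplify:
  drop -3 from [-3, -4] -> [-4]
  satisfied 3 clause(s); 2 remain; assigned so far: [2, 3, 5]
unit clause [-4] forces x4=F; simplify:
  satisfied 1 clause(s); 1 remain; assigned so far: [2, 3, 4, 5]
unit clause [-1] forces x1=F; simplify:
  satisfied 1 clause(s); 0 remain; assigned so far: [1, 2, 3, 4, 5]

Answer: 0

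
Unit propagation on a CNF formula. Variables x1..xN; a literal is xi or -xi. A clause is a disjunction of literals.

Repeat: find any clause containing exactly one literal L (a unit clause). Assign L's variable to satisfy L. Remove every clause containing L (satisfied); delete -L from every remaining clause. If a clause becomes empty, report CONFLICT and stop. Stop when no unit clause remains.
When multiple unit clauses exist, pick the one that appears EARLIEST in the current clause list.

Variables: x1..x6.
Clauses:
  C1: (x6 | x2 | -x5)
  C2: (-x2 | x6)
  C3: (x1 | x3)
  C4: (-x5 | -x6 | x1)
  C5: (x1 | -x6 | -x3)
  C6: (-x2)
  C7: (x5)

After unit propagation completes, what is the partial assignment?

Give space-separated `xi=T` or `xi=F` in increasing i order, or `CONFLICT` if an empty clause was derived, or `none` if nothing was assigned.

unit clause [-2] forces x2=F; simplify:
  drop 2 from [6, 2, -5] -> [6, -5]
  satisfied 2 clause(s); 5 remain; assigned so far: [2]
unit clause [5] forces x5=T; simplify:
  drop -5 from [6, -5] -> [6]
  drop -5 from [-5, -6, 1] -> [-6, 1]
  satisfied 1 clause(s); 4 remain; assigned so far: [2, 5]
unit clause [6] forces x6=T; simplify:
  drop -6 from [-6, 1] -> [1]
  drop -6 from [1, -6, -3] -> [1, -3]
  satisfied 1 clause(s); 3 remain; assigned so far: [2, 5, 6]
unit clause [1] forces x1=T; simplify:
  satisfied 3 clause(s); 0 remain; assigned so far: [1, 2, 5, 6]

Answer: x1=T x2=F x5=T x6=T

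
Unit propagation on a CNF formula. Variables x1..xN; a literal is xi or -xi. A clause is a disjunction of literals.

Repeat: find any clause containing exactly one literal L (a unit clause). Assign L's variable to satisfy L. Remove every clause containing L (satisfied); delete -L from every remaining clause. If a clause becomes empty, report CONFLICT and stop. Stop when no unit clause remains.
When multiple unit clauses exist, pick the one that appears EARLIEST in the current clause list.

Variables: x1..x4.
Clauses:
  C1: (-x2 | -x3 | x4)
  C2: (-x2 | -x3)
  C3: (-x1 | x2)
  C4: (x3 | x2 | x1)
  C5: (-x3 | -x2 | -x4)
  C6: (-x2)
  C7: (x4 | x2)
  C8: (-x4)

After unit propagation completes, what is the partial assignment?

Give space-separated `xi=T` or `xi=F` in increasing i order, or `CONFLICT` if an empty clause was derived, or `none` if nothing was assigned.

Answer: CONFLICT

Derivation:
unit clause [-2] forces x2=F; simplify:
  drop 2 from [-1, 2] -> [-1]
  drop 2 from [3, 2, 1] -> [3, 1]
  drop 2 from [4, 2] -> [4]
  satisfied 4 clause(s); 4 remain; assigned so far: [2]
unit clause [-1] forces x1=F; simplify:
  drop 1 from [3, 1] -> [3]
  satisfied 1 clause(s); 3 remain; assigned so far: [1, 2]
unit clause [3] forces x3=T; simplify:
  satisfied 1 clause(s); 2 remain; assigned so far: [1, 2, 3]
unit clause [4] forces x4=T; simplify:
  drop -4 from [-4] -> [] (empty!)
  satisfied 1 clause(s); 1 remain; assigned so far: [1, 2, 3, 4]
CONFLICT (empty clause)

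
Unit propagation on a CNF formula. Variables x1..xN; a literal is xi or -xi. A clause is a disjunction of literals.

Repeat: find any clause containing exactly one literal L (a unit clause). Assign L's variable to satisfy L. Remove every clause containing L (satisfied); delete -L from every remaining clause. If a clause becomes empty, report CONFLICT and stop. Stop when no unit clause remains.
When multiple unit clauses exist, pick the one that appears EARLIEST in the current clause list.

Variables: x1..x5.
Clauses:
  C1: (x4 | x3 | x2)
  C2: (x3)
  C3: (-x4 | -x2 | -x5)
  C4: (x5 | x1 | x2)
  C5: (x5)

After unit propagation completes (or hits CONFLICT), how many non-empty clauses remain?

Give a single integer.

unit clause [3] forces x3=T; simplify:
  satisfied 2 clause(s); 3 remain; assigned so far: [3]
unit clause [5] forces x5=T; simplify:
  drop -5 from [-4, -2, -5] -> [-4, -2]
  satisfied 2 clause(s); 1 remain; assigned so far: [3, 5]

Answer: 1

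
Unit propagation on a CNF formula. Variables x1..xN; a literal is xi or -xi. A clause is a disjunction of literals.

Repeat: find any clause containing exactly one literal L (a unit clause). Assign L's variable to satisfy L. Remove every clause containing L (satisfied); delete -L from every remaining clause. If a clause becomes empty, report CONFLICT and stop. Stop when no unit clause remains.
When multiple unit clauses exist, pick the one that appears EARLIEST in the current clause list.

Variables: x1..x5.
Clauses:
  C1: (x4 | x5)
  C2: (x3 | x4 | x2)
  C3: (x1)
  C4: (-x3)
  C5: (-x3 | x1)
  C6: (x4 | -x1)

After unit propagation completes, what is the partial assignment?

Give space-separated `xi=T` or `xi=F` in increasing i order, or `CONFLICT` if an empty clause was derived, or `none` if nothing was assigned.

unit clause [1] forces x1=T; simplify:
  drop -1 from [4, -1] -> [4]
  satisfied 2 clause(s); 4 remain; assigned so far: [1]
unit clause [-3] forces x3=F; simplify:
  drop 3 from [3, 4, 2] -> [4, 2]
  satisfied 1 clause(s); 3 remain; assigned so far: [1, 3]
unit clause [4] forces x4=T; simplify:
  satisfied 3 clause(s); 0 remain; assigned so far: [1, 3, 4]

Answer: x1=T x3=F x4=T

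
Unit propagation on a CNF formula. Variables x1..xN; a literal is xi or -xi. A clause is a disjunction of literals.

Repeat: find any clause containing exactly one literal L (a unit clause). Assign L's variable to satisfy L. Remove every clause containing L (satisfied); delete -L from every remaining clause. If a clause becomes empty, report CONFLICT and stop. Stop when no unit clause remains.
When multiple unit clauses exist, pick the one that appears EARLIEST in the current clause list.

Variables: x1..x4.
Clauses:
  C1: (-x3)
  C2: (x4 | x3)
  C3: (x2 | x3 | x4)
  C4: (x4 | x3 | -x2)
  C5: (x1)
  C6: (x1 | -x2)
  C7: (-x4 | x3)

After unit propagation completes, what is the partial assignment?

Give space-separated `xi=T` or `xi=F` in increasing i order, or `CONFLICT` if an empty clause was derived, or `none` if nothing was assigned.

unit clause [-3] forces x3=F; simplify:
  drop 3 from [4, 3] -> [4]
  drop 3 from [2, 3, 4] -> [2, 4]
  drop 3 from [4, 3, -2] -> [4, -2]
  drop 3 from [-4, 3] -> [-4]
  satisfied 1 clause(s); 6 remain; assigned so far: [3]
unit clause [4] forces x4=T; simplify:
  drop -4 from [-4] -> [] (empty!)
  satisfied 3 clause(s); 3 remain; assigned so far: [3, 4]
CONFLICT (empty clause)

Answer: CONFLICT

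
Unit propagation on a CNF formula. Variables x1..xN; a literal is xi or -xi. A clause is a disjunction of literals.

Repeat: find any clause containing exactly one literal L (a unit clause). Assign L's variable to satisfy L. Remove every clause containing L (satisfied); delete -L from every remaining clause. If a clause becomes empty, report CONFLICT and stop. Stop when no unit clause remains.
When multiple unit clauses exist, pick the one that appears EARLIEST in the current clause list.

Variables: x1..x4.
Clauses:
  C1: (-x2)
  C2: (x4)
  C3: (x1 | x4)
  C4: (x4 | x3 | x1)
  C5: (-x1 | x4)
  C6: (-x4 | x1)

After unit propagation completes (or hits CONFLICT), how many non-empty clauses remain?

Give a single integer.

unit clause [-2] forces x2=F; simplify:
  satisfied 1 clause(s); 5 remain; assigned so far: [2]
unit clause [4] forces x4=T; simplify:
  drop -4 from [-4, 1] -> [1]
  satisfied 4 clause(s); 1 remain; assigned so far: [2, 4]
unit clause [1] forces x1=T; simplify:
  satisfied 1 clause(s); 0 remain; assigned so far: [1, 2, 4]

Answer: 0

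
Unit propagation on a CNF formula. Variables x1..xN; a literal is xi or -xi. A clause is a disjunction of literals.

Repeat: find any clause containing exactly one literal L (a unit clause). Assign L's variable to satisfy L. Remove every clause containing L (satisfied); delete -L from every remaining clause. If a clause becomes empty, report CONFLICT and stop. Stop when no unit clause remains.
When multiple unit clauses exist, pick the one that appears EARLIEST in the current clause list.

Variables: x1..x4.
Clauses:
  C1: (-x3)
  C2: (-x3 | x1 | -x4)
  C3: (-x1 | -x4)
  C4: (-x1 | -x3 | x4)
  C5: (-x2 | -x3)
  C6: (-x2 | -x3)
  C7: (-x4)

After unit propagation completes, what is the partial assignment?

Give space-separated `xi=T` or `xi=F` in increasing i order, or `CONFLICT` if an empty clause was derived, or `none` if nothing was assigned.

unit clause [-3] forces x3=F; simplify:
  satisfied 5 clause(s); 2 remain; assigned so far: [3]
unit clause [-4] forces x4=F; simplify:
  satisfied 2 clause(s); 0 remain; assigned so far: [3, 4]

Answer: x3=F x4=F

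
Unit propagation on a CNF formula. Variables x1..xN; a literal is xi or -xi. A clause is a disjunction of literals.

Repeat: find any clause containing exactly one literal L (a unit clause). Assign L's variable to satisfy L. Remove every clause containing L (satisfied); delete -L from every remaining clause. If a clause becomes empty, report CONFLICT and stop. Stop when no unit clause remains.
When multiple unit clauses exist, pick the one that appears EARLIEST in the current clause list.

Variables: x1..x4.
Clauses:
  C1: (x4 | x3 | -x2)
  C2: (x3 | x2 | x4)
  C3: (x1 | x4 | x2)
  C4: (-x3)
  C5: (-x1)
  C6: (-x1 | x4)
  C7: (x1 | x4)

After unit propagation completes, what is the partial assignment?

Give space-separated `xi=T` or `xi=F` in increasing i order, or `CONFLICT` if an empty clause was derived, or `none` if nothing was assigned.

unit clause [-3] forces x3=F; simplify:
  drop 3 from [4, 3, -2] -> [4, -2]
  drop 3 from [3, 2, 4] -> [2, 4]
  satisfied 1 clause(s); 6 remain; assigned so far: [3]
unit clause [-1] forces x1=F; simplify:
  drop 1 from [1, 4, 2] -> [4, 2]
  drop 1 from [1, 4] -> [4]
  satisfied 2 clause(s); 4 remain; assigned so far: [1, 3]
unit clause [4] forces x4=T; simplify:
  satisfied 4 clause(s); 0 remain; assigned so far: [1, 3, 4]

Answer: x1=F x3=F x4=T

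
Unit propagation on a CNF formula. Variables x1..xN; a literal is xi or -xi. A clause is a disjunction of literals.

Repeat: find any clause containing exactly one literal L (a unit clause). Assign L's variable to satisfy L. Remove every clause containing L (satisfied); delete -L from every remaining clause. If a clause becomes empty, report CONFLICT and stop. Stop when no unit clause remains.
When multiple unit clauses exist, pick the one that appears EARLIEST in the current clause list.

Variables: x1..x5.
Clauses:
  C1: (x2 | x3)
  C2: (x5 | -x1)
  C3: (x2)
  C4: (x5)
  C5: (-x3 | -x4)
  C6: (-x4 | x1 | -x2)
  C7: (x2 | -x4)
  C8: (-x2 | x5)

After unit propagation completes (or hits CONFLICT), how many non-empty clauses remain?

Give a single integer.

Answer: 2

Derivation:
unit clause [2] forces x2=T; simplify:
  drop -2 from [-4, 1, -2] -> [-4, 1]
  drop -2 from [-2, 5] -> [5]
  satisfied 3 clause(s); 5 remain; assigned so far: [2]
unit clause [5] forces x5=T; simplify:
  satisfied 3 clause(s); 2 remain; assigned so far: [2, 5]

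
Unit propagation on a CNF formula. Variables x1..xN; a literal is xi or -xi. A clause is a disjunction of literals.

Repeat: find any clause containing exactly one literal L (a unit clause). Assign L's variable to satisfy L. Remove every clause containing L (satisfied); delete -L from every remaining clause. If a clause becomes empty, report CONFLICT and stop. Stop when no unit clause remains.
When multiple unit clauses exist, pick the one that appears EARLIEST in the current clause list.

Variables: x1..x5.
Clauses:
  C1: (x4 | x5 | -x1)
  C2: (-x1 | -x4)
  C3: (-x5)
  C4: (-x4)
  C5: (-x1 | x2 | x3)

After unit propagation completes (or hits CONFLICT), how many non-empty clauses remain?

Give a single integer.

Answer: 0

Derivation:
unit clause [-5] forces x5=F; simplify:
  drop 5 from [4, 5, -1] -> [4, -1]
  satisfied 1 clause(s); 4 remain; assigned so far: [5]
unit clause [-4] forces x4=F; simplify:
  drop 4 from [4, -1] -> [-1]
  satisfied 2 clause(s); 2 remain; assigned so far: [4, 5]
unit clause [-1] forces x1=F; simplify:
  satisfied 2 clause(s); 0 remain; assigned so far: [1, 4, 5]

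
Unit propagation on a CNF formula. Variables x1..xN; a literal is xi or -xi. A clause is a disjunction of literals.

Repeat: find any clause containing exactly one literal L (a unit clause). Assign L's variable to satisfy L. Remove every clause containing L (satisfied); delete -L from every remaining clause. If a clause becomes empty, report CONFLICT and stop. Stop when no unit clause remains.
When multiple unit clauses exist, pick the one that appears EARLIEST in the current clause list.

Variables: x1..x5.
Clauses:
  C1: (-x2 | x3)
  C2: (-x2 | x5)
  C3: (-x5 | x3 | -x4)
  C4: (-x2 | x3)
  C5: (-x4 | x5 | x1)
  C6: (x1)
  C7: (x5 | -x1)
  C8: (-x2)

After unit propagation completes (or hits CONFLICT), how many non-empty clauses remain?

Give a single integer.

unit clause [1] forces x1=T; simplify:
  drop -1 from [5, -1] -> [5]
  satisfied 2 clause(s); 6 remain; assigned so far: [1]
unit clause [5] forces x5=T; simplify:
  drop -5 from [-5, 3, -4] -> [3, -4]
  satisfied 2 clause(s); 4 remain; assigned so far: [1, 5]
unit clause [-2] forces x2=F; simplify:
  satisfied 3 clause(s); 1 remain; assigned so far: [1, 2, 5]

Answer: 1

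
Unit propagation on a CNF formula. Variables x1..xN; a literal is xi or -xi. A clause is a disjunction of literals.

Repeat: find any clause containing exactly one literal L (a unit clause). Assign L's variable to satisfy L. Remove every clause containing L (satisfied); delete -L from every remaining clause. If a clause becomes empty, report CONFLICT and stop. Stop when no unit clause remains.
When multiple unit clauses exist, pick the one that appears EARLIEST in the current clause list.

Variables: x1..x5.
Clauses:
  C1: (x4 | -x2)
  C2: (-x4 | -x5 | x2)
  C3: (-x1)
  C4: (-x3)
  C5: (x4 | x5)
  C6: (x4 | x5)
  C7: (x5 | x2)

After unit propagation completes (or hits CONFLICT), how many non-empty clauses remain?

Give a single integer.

unit clause [-1] forces x1=F; simplify:
  satisfied 1 clause(s); 6 remain; assigned so far: [1]
unit clause [-3] forces x3=F; simplify:
  satisfied 1 clause(s); 5 remain; assigned so far: [1, 3]

Answer: 5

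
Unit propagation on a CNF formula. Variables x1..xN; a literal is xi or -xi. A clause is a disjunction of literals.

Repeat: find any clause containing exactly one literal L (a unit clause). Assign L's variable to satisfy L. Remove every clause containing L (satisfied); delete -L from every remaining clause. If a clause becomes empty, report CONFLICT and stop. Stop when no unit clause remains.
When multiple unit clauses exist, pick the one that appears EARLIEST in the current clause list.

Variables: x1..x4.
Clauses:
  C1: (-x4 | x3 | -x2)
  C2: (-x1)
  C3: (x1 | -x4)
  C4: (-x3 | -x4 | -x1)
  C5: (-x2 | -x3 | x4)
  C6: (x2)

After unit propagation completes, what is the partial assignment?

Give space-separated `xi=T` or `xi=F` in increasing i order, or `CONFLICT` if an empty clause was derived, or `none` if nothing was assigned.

unit clause [-1] forces x1=F; simplify:
  drop 1 from [1, -4] -> [-4]
  satisfied 2 clause(s); 4 remain; assigned so far: [1]
unit clause [-4] forces x4=F; simplify:
  drop 4 from [-2, -3, 4] -> [-2, -3]
  satisfied 2 clause(s); 2 remain; assigned so far: [1, 4]
unit clause [2] forces x2=T; simplify:
  drop -2 from [-2, -3] -> [-3]
  satisfied 1 clause(s); 1 remain; assigned so far: [1, 2, 4]
unit clause [-3] forces x3=F; simplify:
  satisfied 1 clause(s); 0 remain; assigned so far: [1, 2, 3, 4]

Answer: x1=F x2=T x3=F x4=F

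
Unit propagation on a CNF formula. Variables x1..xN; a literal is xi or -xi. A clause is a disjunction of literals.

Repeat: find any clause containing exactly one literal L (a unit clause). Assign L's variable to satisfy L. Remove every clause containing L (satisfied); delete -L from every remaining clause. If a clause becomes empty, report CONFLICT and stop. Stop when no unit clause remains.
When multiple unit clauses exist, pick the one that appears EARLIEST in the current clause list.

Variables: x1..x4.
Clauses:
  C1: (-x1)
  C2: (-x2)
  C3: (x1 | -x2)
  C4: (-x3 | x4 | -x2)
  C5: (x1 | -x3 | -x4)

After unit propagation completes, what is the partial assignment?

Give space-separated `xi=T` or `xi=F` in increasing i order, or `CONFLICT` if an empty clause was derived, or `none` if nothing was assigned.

Answer: x1=F x2=F

Derivation:
unit clause [-1] forces x1=F; simplify:
  drop 1 from [1, -2] -> [-2]
  drop 1 from [1, -3, -4] -> [-3, -4]
  satisfied 1 clause(s); 4 remain; assigned so far: [1]
unit clause [-2] forces x2=F; simplify:
  satisfied 3 clause(s); 1 remain; assigned so far: [1, 2]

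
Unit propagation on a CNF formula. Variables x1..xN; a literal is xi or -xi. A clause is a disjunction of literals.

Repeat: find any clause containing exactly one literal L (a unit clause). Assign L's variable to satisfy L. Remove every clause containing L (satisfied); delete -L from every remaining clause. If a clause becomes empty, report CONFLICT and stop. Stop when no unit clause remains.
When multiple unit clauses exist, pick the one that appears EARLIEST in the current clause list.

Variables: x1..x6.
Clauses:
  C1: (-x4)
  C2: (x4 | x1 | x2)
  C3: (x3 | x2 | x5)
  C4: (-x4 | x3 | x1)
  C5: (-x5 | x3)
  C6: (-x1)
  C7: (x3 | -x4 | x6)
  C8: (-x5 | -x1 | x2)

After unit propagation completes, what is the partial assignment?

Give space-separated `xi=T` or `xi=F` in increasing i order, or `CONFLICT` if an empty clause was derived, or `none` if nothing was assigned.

Answer: x1=F x2=T x4=F

Derivation:
unit clause [-4] forces x4=F; simplify:
  drop 4 from [4, 1, 2] -> [1, 2]
  satisfied 3 clause(s); 5 remain; assigned so far: [4]
unit clause [-1] forces x1=F; simplify:
  drop 1 from [1, 2] -> [2]
  satisfied 2 clause(s); 3 remain; assigned so far: [1, 4]
unit clause [2] forces x2=T; simplify:
  satisfied 2 clause(s); 1 remain; assigned so far: [1, 2, 4]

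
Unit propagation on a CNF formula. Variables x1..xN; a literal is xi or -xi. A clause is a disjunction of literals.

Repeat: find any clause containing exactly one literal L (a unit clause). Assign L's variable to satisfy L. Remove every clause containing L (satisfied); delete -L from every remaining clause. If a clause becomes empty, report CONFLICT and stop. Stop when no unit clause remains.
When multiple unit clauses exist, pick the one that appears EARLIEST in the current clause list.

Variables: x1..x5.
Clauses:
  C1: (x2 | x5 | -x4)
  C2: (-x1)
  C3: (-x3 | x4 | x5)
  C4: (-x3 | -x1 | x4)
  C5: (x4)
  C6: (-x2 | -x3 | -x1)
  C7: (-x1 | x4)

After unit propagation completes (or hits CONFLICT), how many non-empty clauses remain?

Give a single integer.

unit clause [-1] forces x1=F; simplify:
  satisfied 4 clause(s); 3 remain; assigned so far: [1]
unit clause [4] forces x4=T; simplify:
  drop -4 from [2, 5, -4] -> [2, 5]
  satisfied 2 clause(s); 1 remain; assigned so far: [1, 4]

Answer: 1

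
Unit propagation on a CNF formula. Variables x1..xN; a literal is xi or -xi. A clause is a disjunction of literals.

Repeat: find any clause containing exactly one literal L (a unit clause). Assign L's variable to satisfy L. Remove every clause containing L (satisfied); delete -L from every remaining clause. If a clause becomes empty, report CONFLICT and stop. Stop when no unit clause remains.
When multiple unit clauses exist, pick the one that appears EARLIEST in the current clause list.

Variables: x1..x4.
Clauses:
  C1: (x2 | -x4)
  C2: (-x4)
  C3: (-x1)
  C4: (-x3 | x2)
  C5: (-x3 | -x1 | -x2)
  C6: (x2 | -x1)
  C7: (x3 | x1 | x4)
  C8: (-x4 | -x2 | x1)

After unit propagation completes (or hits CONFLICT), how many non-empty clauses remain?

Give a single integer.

unit clause [-4] forces x4=F; simplify:
  drop 4 from [3, 1, 4] -> [3, 1]
  satisfied 3 clause(s); 5 remain; assigned so far: [4]
unit clause [-1] forces x1=F; simplify:
  drop 1 from [3, 1] -> [3]
  satisfied 3 clause(s); 2 remain; assigned so far: [1, 4]
unit clause [3] forces x3=T; simplify:
  drop -3 from [-3, 2] -> [2]
  satisfied 1 clause(s); 1 remain; assigned so far: [1, 3, 4]
unit clause [2] forces x2=T; simplify:
  satisfied 1 clause(s); 0 remain; assigned so far: [1, 2, 3, 4]

Answer: 0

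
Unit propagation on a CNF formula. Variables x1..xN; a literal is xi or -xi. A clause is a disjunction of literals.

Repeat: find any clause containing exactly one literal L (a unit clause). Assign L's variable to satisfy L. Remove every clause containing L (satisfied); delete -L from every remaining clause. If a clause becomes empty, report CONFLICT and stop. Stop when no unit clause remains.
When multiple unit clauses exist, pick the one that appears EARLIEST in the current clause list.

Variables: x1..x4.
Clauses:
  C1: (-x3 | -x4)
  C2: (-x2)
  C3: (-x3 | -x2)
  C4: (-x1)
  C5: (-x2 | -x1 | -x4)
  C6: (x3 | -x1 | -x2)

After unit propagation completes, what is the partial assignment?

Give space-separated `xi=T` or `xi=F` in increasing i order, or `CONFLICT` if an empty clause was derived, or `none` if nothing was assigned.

unit clause [-2] forces x2=F; simplify:
  satisfied 4 clause(s); 2 remain; assigned so far: [2]
unit clause [-1] forces x1=F; simplify:
  satisfied 1 clause(s); 1 remain; assigned so far: [1, 2]

Answer: x1=F x2=F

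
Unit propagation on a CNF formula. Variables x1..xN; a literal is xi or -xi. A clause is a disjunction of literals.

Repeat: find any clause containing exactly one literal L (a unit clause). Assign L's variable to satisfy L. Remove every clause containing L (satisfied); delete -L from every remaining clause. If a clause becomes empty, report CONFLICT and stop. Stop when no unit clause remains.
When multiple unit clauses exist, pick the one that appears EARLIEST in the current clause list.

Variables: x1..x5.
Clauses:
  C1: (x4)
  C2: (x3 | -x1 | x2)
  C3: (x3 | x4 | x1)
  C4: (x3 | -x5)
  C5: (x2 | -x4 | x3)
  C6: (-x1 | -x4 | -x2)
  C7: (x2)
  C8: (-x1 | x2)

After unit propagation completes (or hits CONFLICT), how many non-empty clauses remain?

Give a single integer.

Answer: 1

Derivation:
unit clause [4] forces x4=T; simplify:
  drop -4 from [2, -4, 3] -> [2, 3]
  drop -4 from [-1, -4, -2] -> [-1, -2]
  satisfied 2 clause(s); 6 remain; assigned so far: [4]
unit clause [2] forces x2=T; simplify:
  drop -2 from [-1, -2] -> [-1]
  satisfied 4 clause(s); 2 remain; assigned so far: [2, 4]
unit clause [-1] forces x1=F; simplify:
  satisfied 1 clause(s); 1 remain; assigned so far: [1, 2, 4]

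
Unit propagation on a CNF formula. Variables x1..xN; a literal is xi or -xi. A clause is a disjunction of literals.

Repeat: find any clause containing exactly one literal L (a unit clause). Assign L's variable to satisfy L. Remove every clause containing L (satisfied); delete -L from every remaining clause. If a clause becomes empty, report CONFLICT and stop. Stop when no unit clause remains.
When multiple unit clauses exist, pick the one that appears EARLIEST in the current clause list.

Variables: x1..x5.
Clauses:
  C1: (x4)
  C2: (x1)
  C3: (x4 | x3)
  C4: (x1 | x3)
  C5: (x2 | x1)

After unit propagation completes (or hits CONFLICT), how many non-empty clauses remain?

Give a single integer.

Answer: 0

Derivation:
unit clause [4] forces x4=T; simplify:
  satisfied 2 clause(s); 3 remain; assigned so far: [4]
unit clause [1] forces x1=T; simplify:
  satisfied 3 clause(s); 0 remain; assigned so far: [1, 4]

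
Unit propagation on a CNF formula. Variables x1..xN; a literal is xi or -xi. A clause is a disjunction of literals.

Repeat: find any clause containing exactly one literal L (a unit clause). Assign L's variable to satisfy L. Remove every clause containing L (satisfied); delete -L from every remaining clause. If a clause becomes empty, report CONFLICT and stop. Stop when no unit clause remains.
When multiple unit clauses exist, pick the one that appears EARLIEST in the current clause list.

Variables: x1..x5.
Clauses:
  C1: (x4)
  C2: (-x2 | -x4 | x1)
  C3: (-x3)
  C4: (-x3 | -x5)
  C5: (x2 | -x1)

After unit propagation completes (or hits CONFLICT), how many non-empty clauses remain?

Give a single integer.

unit clause [4] forces x4=T; simplify:
  drop -4 from [-2, -4, 1] -> [-2, 1]
  satisfied 1 clause(s); 4 remain; assigned so far: [4]
unit clause [-3] forces x3=F; simplify:
  satisfied 2 clause(s); 2 remain; assigned so far: [3, 4]

Answer: 2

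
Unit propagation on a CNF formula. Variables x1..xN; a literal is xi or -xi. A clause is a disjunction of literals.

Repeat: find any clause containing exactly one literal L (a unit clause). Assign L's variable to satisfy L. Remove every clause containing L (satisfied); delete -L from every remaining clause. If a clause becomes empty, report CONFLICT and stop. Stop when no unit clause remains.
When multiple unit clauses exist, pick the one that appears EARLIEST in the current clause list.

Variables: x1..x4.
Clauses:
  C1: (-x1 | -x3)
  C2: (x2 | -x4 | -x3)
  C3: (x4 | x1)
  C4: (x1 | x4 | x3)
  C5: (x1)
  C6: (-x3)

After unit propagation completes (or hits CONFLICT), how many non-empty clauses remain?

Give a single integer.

Answer: 0

Derivation:
unit clause [1] forces x1=T; simplify:
  drop -1 from [-1, -3] -> [-3]
  satisfied 3 clause(s); 3 remain; assigned so far: [1]
unit clause [-3] forces x3=F; simplify:
  satisfied 3 clause(s); 0 remain; assigned so far: [1, 3]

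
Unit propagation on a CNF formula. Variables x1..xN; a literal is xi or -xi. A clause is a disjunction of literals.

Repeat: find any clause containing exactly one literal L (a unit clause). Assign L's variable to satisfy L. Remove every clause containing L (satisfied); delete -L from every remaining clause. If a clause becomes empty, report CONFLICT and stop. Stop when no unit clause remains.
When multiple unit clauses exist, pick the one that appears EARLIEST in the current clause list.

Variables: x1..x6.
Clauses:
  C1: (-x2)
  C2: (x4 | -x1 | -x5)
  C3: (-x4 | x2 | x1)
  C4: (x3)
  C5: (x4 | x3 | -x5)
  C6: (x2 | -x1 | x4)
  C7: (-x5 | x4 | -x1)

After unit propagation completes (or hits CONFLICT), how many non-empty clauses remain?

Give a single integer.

unit clause [-2] forces x2=F; simplify:
  drop 2 from [-4, 2, 1] -> [-4, 1]
  drop 2 from [2, -1, 4] -> [-1, 4]
  satisfied 1 clause(s); 6 remain; assigned so far: [2]
unit clause [3] forces x3=T; simplify:
  satisfied 2 clause(s); 4 remain; assigned so far: [2, 3]

Answer: 4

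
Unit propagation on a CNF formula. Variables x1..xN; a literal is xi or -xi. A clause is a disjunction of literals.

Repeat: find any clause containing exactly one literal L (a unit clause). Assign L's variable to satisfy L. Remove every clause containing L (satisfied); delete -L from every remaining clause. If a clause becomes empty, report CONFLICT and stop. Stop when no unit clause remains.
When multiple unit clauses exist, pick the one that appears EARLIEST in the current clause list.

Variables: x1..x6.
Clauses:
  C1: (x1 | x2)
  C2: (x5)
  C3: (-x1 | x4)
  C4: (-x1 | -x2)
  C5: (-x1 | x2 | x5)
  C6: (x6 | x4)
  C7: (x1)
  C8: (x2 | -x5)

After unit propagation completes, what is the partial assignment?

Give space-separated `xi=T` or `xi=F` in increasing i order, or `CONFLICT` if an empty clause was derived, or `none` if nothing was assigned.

Answer: CONFLICT

Derivation:
unit clause [5] forces x5=T; simplify:
  drop -5 from [2, -5] -> [2]
  satisfied 2 clause(s); 6 remain; assigned so far: [5]
unit clause [1] forces x1=T; simplify:
  drop -1 from [-1, 4] -> [4]
  drop -1 from [-1, -2] -> [-2]
  satisfied 2 clause(s); 4 remain; assigned so far: [1, 5]
unit clause [4] forces x4=T; simplify:
  satisfied 2 clause(s); 2 remain; assigned so far: [1, 4, 5]
unit clause [-2] forces x2=F; simplify:
  drop 2 from [2] -> [] (empty!)
  satisfied 1 clause(s); 1 remain; assigned so far: [1, 2, 4, 5]
CONFLICT (empty clause)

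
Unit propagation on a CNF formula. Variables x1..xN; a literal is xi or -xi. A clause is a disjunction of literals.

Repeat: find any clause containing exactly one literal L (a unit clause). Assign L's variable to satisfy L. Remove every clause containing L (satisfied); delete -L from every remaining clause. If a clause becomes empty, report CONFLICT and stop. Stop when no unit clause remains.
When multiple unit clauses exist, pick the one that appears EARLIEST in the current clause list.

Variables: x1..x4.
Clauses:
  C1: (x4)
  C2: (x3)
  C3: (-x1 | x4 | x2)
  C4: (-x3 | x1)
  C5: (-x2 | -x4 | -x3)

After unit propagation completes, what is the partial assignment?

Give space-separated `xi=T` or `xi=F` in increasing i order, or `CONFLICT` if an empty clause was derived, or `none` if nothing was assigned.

Answer: x1=T x2=F x3=T x4=T

Derivation:
unit clause [4] forces x4=T; simplify:
  drop -4 from [-2, -4, -3] -> [-2, -3]
  satisfied 2 clause(s); 3 remain; assigned so far: [4]
unit clause [3] forces x3=T; simplify:
  drop -3 from [-3, 1] -> [1]
  drop -3 from [-2, -3] -> [-2]
  satisfied 1 clause(s); 2 remain; assigned so far: [3, 4]
unit clause [1] forces x1=T; simplify:
  satisfied 1 clause(s); 1 remain; assigned so far: [1, 3, 4]
unit clause [-2] forces x2=F; simplify:
  satisfied 1 clause(s); 0 remain; assigned so far: [1, 2, 3, 4]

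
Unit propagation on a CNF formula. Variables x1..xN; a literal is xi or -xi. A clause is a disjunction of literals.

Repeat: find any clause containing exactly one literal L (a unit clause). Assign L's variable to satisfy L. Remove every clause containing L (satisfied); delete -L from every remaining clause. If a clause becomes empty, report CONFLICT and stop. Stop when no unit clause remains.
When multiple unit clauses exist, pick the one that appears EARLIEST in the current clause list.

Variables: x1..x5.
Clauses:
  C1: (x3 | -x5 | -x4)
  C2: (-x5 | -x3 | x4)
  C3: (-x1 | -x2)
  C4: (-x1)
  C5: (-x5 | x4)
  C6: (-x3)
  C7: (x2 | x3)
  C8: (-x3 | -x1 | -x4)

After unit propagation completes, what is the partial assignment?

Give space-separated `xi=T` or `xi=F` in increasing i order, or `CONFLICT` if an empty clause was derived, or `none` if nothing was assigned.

unit clause [-1] forces x1=F; simplify:
  satisfied 3 clause(s); 5 remain; assigned so far: [1]
unit clause [-3] forces x3=F; simplify:
  drop 3 from [3, -5, -4] -> [-5, -4]
  drop 3 from [2, 3] -> [2]
  satisfied 2 clause(s); 3 remain; assigned so far: [1, 3]
unit clause [2] forces x2=T; simplify:
  satisfied 1 clause(s); 2 remain; assigned so far: [1, 2, 3]

Answer: x1=F x2=T x3=F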